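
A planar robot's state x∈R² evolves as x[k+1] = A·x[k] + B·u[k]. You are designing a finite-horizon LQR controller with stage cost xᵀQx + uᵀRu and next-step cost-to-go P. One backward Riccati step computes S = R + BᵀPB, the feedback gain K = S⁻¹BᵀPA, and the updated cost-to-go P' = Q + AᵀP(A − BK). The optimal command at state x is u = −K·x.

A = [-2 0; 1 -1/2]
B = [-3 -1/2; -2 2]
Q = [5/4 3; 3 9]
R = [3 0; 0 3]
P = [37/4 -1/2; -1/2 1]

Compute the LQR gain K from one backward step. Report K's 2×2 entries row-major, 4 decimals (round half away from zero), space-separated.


0.5303 0.0231 0.6728 -0.1368

BᵀP = [-26.7500 -0.5000; -5.6250 2.2500]
S = R + BᵀPB = [3 0; 0 3] + [81.2500 12.3750; 12.3750 7.3125] = [84.2500 12.3750; 12.3750 10.3125]
BᵀPA = [53.0000 0.2500; 13.5000 -1.1250]
K = S⁻¹·BᵀPA = [0.5303 0.0231; 0.6728 -0.1368]
A−BK = [-0.0728 0.0008; 0.7150 -0.1804]
AᵀP(A−BK) = [2.8137 -0.3757; -0.3757 0.0904]
P' = Q + AᵀP(A−BK) = [4.0637 2.6243; 2.6243 9.0904]
tr(P') = 13.1541


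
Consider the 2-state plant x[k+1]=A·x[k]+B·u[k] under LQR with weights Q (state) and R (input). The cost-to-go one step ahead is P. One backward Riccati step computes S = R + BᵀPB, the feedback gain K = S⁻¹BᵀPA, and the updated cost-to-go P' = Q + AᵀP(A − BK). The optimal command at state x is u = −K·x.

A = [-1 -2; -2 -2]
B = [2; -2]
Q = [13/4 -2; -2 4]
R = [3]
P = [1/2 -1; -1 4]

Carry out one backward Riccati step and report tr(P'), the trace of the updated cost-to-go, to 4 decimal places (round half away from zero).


13.0259

BᵀP = [3.0000 -10.0000]
S = R + BᵀPB = [3] + [26.0000] = [29.0000]
BᵀPA = [17.0000 14.0000]
K = S⁻¹·BᵀPA = [0.5862 0.4828]
A−BK = [-2.1724 -2.9655; -0.8276 -1.0345]
AᵀP(A−BK) = [2.5345 2.7931; 2.7931 3.2414]
P' = Q + AᵀP(A−BK) = [5.7845 0.7931; 0.7931 7.2414]
tr(P') = 13.0259


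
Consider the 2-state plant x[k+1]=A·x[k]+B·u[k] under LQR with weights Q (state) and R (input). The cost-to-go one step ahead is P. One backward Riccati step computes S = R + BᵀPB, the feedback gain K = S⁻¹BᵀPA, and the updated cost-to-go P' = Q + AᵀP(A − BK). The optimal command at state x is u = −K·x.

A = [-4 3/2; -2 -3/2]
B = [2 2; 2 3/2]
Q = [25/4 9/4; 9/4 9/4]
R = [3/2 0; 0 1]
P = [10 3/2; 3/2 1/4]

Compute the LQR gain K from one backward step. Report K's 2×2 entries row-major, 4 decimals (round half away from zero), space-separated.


BᵀP = [23.0000 3.5000; 22.2500 3.3750]
S = R + BᵀPB = [3/2 0; 0 1] + [53.0000 51.2500; 51.2500 49.5625] = [54.5000 51.2500; 51.2500 50.5625]
BᵀPA = [-99.0000 29.2500; -95.7500 28.3125]
K = S⁻¹·BᵀPA = [-0.7630 0.2164; -1.1203 0.3406]
A−BK = [-0.2334 0.3860; 1.2065 -2.4437]
AᵀP(A−BK) = [2.1922 -0.7131; -0.7131 0.3393]
P' = Q + AᵀP(A−BK) = [8.4422 1.5369; 1.5369 2.5893]
tr(P') = 11.0315

-0.7630 0.2164 -1.1203 0.3406


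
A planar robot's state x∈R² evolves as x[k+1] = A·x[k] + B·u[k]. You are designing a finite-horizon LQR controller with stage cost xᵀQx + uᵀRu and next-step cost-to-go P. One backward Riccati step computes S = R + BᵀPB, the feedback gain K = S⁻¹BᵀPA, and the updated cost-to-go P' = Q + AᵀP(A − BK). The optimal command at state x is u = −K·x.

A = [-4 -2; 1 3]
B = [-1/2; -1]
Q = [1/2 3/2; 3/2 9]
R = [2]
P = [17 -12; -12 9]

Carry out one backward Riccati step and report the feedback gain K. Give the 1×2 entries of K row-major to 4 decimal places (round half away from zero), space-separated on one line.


BᵀP = [3.5000 -3.0000]
S = R + BᵀPB = [2] + [1.2500] = [3.2500]
BᵀPA = [-17.0000 -16.0000]
K = S⁻¹·BᵀPA = [-5.2308 -4.9231]
A−BK = [-6.6154 -4.4615; -4.2308 -1.9231]
AᵀP(A−BK) = [288.0769 247.3077; 247.3077 214.2308]
P' = Q + AᵀP(A−BK) = [288.5769 248.8077; 248.8077 223.2308]
tr(P') = 511.8077

-5.2308 -4.9231


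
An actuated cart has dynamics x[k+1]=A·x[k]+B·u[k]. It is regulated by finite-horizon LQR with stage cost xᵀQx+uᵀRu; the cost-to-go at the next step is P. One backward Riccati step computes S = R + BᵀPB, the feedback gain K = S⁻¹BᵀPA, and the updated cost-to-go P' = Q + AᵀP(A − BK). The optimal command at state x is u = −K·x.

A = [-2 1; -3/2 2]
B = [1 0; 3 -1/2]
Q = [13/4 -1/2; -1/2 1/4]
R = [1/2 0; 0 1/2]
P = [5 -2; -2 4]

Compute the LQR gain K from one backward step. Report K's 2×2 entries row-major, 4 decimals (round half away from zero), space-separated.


-0.7532 0.7013 -1.8442 0.3377

BᵀP = [-1.0000 10.0000; 1.0000 -2.0000]
S = R + BᵀPB = [1/2 0; 0 1/2] + [29.0000 -5.0000; -5.0000 1.0000] = [29.5000 -5.0000; -5.0000 1.5000]
BᵀPA = [-13.0000 19.0000; 1.0000 -3.0000]
K = S⁻¹·BᵀPA = [-0.7532 0.7013; -1.8442 0.3377]
A−BK = [-1.2468 0.2987; -0.1623 0.0649]
AᵀP(A−BK) = [9.0519 -2.2208; -2.2208 0.6883]
P' = Q + AᵀP(A−BK) = [12.3019 -2.7208; -2.7208 0.9383]
tr(P') = 13.2403


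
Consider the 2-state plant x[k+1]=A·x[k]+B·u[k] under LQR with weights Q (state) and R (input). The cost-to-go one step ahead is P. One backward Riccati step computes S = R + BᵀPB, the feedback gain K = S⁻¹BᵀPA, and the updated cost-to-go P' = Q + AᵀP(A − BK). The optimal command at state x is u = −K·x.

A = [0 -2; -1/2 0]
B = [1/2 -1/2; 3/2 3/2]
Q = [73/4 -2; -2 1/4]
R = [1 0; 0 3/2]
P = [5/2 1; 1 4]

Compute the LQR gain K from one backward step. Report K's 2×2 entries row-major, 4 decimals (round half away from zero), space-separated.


-0.1772 -1.0470 -0.1315 0.8591

BᵀP = [2.7500 6.5000; 0.2500 5.5000]
S = R + BᵀPB = [1 0; 0 3/2] + [11.1250 8.3750; 8.3750 8.1250] = [12.1250 8.3750; 8.3750 9.6250]
BᵀPA = [-3.2500 -5.5000; -2.7500 -0.5000]
K = S⁻¹·BᵀPA = [-0.1772 -1.0470; -0.1315 0.8591]
A−BK = [0.0228 -1.0470; -0.0369 0.2819]
AᵀP(A−BK) = [0.0624 -0.0403; -0.0403 4.6711]
P' = Q + AᵀP(A−BK) = [18.3124 -2.0403; -2.0403 4.9211]
tr(P') = 23.2336


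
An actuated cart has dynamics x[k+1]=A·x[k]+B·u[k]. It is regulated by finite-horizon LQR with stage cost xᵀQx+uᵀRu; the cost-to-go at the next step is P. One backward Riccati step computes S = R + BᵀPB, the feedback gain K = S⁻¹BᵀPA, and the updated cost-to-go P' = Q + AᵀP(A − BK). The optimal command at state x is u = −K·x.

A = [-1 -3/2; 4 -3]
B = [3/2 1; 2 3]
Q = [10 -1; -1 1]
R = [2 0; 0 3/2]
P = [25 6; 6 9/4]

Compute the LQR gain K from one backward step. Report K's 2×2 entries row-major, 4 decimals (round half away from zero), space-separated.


-0.7830 -0.5588 0.9483 -0.6340

BᵀP = [49.5000 13.5000; 43.0000 12.7500]
S = R + BᵀPB = [2 0; 0 3/2] + [101.2500 90.0000; 90.0000 81.2500] = [103.2500 90.0000; 90.0000 82.7500]
BᵀPA = [4.5000 -114.7500; 8.0000 -102.7500]
K = S⁻¹·BᵀPA = [-0.7830 -0.5588; 0.9483 -0.6340]
A−BK = [-0.7738 -0.0279; 2.7211 0.0194]
AᵀP(A−BK) = [8.9371 0.0862; 0.0862 1.2411]
P' = Q + AᵀP(A−BK) = [18.9371 -0.9138; -0.9138 2.2411]
tr(P') = 21.1782


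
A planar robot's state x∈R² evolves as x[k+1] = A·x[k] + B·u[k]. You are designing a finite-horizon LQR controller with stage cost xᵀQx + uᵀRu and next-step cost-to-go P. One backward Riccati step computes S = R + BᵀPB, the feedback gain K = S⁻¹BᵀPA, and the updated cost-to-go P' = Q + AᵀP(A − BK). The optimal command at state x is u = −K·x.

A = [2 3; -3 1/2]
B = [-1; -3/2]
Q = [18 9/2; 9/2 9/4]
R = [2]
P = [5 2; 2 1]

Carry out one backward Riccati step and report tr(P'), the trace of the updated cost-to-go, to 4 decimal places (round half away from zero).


BᵀP = [-8.0000 -3.5000]
S = R + BᵀPB = [2] + [13.2500] = [15.2500]
BᵀPA = [-5.5000 -25.7500]
K = S⁻¹·BᵀPA = [-0.3607 -1.6885]
A−BK = [1.6393 1.3115; -3.5410 -2.0328]
AᵀP(A−BK) = [3.0164 3.2131; 3.2131 7.7705]
P' = Q + AᵀP(A−BK) = [21.0164 7.7131; 7.7131 10.0205]
tr(P') = 31.0369

31.0369


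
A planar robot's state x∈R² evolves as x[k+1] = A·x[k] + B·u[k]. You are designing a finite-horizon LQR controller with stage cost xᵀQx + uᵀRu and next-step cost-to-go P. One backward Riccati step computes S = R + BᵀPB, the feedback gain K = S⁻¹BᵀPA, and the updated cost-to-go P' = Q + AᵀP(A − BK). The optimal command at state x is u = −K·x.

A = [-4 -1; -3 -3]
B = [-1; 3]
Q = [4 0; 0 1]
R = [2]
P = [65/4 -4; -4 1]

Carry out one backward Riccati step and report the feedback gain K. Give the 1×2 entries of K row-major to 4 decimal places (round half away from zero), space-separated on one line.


1.7951 0.1415

BᵀP = [-28.2500 7.0000]
S = R + BᵀPB = [2] + [49.2500] = [51.2500]
BᵀPA = [92.0000 7.2500]
K = S⁻¹·BᵀPA = [1.7951 0.1415]
A−BK = [-2.2049 -0.8585; -8.3854 -3.4244]
AᵀP(A−BK) = [7.8488 0.9854; 0.9854 0.2244]
P' = Q + AᵀP(A−BK) = [11.8488 0.9854; 0.9854 1.2244]
tr(P') = 13.0732


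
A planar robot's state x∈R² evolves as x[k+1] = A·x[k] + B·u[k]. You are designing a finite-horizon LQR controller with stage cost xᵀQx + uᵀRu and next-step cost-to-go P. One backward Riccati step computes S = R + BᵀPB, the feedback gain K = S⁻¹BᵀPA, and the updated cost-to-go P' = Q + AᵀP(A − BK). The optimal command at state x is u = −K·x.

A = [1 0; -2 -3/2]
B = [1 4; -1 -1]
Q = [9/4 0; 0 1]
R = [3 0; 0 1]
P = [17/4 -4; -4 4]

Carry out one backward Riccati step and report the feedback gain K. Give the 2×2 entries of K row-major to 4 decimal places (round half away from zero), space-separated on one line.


0.1330 0.0882 0.5290 0.2513

BᵀP = [8.2500 -8.0000; 21.0000 -20.0000]
S = R + BᵀPB = [3 0; 0 1] + [16.2500 41.0000; 41.0000 104.0000] = [19.2500 41.0000; 41.0000 105.0000]
BᵀPA = [24.2500 12.0000; 61.0000 30.0000]
K = S⁻¹·BᵀPA = [0.1330 0.0882; 0.5290 0.2513]
A−BK = [-1.2491 -1.0933; -1.3380 -1.1605]
AᵀP(A−BK) = [0.7546 0.5334; 0.5334 0.4034]
P' = Q + AᵀP(A−BK) = [3.0046 0.5334; 0.5334 1.4034]
tr(P') = 4.4080


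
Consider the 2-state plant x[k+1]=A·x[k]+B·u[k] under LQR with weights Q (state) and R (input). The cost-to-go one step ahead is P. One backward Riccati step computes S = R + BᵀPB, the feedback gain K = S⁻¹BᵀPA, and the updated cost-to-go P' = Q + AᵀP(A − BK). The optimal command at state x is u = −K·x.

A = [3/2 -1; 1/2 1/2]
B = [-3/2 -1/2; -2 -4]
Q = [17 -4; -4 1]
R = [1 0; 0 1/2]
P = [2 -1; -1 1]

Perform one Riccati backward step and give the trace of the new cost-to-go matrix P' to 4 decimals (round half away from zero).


19.5462

BᵀP = [-1.0000 -0.5000; 3.0000 -3.5000]
S = R + BᵀPB = [1 0; 0 1/2] + [2.5000 2.5000; 2.5000 12.5000] = [3.5000 2.5000; 2.5000 13.0000]
BᵀPA = [-1.7500 0.7500; 2.7500 -4.7500]
K = S⁻¹·BᵀPA = [-0.7548 0.5510; 0.3567 -0.4713]
A−BK = [0.5462 -0.4092; 0.4172 -0.2834]
AᵀP(A−BK) = [0.9482 -0.7396; -0.7396 0.5979]
P' = Q + AᵀP(A−BK) = [17.9482 -4.7396; -4.7396 1.5979]
tr(P') = 19.5462


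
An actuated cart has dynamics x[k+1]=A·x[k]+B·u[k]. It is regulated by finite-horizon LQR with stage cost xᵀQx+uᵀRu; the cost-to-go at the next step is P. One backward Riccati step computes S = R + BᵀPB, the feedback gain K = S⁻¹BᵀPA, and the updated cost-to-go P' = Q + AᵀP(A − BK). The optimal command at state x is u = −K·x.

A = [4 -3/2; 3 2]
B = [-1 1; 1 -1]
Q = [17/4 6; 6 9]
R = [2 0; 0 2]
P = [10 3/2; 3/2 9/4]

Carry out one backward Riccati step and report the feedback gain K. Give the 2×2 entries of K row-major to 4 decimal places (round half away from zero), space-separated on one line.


-1.5488 0.6951 1.5488 -0.6951

BᵀP = [-8.5000 0.7500; 8.5000 -0.7500]
S = R + BᵀPB = [2 0; 0 2] + [9.2500 -9.2500; -9.2500 9.2500] = [11.2500 -9.2500; -9.2500 11.2500]
BᵀPA = [-31.7500 14.2500; 31.7500 -14.2500]
K = S⁻¹·BᵀPA = [-1.5488 0.6951; 1.5488 -0.6951]
A−BK = [0.9024 -0.1098; 6.0976 0.6098]
AᵀP(A−BK) = [117.9024 2.8902; 2.8902 2.6890]
P' = Q + AᵀP(A−BK) = [122.1524 8.8902; 8.8902 11.6890]
tr(P') = 133.8415


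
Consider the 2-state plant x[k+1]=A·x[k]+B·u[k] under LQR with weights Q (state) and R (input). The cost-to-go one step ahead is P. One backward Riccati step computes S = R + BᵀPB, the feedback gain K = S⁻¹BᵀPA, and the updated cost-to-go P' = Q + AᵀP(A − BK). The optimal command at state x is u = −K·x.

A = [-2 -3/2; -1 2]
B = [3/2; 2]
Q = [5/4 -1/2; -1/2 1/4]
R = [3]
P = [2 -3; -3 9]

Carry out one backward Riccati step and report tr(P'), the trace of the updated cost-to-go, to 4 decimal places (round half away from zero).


23.8824

BᵀP = [-3.0000 13.5000]
S = R + BᵀPB = [3] + [22.5000] = [25.5000]
BᵀPA = [-7.5000 31.5000]
K = S⁻¹·BᵀPA = [-0.2941 1.2353]
A−BK = [-1.5588 -3.3529; -0.4118 -0.4706]
AᵀP(A−BK) = [2.7941 4.7647; 4.7647 19.5882]
P' = Q + AᵀP(A−BK) = [4.0441 4.2647; 4.2647 19.8382]
tr(P') = 23.8824


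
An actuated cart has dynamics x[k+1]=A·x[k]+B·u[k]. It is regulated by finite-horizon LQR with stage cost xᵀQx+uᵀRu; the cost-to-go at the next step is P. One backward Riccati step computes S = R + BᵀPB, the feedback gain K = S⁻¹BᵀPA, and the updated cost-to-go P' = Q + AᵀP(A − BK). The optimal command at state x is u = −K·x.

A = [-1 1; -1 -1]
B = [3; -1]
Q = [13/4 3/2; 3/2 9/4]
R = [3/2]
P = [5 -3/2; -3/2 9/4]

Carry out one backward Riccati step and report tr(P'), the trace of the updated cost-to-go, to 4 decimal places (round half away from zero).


BᵀP = [16.5000 -6.7500]
S = R + BᵀPB = [3/2] + [56.2500] = [57.7500]
BᵀPA = [-9.7500 23.2500]
K = S⁻¹·BᵀPA = [-0.1688 0.4026]
A−BK = [-0.4935 -0.2078; -1.1688 -0.5974]
AᵀP(A−BK) = [2.6039 1.1753; 1.1753 0.8896]
P' = Q + AᵀP(A−BK) = [5.8539 2.6753; 2.6753 3.1396]
tr(P') = 8.9935

8.9935


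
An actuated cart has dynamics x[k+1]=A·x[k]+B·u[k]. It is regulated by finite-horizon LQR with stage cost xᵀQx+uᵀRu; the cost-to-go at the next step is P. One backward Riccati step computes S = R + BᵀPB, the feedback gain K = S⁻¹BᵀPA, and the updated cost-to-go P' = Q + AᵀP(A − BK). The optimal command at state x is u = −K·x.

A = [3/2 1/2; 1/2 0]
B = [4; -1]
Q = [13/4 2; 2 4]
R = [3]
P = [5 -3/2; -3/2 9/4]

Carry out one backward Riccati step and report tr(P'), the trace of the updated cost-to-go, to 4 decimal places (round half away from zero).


8.7404

BᵀP = [21.5000 -8.2500]
S = R + BᵀPB = [3] + [94.2500] = [97.2500]
BᵀPA = [28.1250 10.7500]
K = S⁻¹·BᵀPA = [0.2892 0.1105]
A−BK = [0.3432 0.0578; 0.7892 0.1105]
AᵀP(A−BK) = [1.4287 0.2661; 0.2661 0.0617]
P' = Q + AᵀP(A−BK) = [4.6787 2.2661; 2.2661 4.0617]
tr(P') = 8.7404


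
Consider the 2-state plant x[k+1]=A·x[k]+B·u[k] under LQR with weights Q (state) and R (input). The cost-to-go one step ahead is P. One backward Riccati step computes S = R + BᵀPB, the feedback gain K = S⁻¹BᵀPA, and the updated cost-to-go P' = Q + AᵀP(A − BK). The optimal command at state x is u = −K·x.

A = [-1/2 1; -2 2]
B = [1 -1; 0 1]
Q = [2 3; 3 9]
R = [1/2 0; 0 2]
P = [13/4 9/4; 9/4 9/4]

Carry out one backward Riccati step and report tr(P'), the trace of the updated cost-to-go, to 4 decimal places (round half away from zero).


BᵀP = [3.2500 2.2500; -1.0000 0.0000]
S = R + BᵀPB = [1/2 0; 0 2] + [3.2500 -1.0000; -1.0000 1.0000] = [3.7500 -1.0000; -1.0000 3.0000]
BᵀPA = [-6.1250 7.7500; 0.5000 -1.0000]
K = S⁻¹·BᵀPA = [-1.7439 2.1707; -0.4146 0.3902]
A−BK = [0.8293 -0.7805; -1.5854 1.6098]
AᵀP(A−BK) = [3.8384 -4.2744; -4.2744 4.8171]
P' = Q + AᵀP(A−BK) = [5.8384 -1.2744; -1.2744 13.8171]
tr(P') = 19.6555

19.6555


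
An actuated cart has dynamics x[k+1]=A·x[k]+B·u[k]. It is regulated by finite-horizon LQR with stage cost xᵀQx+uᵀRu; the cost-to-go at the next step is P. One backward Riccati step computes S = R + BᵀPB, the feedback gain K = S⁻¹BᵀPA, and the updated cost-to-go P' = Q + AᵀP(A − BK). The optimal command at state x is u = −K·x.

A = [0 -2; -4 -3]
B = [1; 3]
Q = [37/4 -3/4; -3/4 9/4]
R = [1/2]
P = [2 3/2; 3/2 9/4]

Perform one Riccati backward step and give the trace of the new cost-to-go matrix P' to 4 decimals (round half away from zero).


BᵀP = [6.5000 8.2500]
S = R + BᵀPB = [1/2] + [31.2500] = [31.7500]
BᵀPA = [-33.0000 -37.7500]
K = S⁻¹·BᵀPA = [-1.0394 -1.1890]
A−BK = [1.0394 -0.8110; -0.8819 0.5669]
AᵀP(A−BK) = [1.7008 -0.2362; -0.2362 1.3661]
P' = Q + AᵀP(A−BK) = [10.9508 -0.9862; -0.9862 3.6161]
tr(P') = 14.5669

14.5669


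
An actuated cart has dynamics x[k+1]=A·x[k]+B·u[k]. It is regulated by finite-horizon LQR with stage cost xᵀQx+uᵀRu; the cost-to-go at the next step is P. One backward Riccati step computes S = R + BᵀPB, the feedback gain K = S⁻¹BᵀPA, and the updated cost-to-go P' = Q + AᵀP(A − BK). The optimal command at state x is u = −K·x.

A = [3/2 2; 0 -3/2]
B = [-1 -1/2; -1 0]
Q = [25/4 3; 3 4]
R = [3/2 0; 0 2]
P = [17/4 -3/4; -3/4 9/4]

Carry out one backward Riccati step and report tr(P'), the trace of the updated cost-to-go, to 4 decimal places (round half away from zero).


32.6303

BᵀP = [-3.5000 -1.5000; -2.1250 0.3750]
S = R + BᵀPB = [3/2 0; 0 2] + [5.0000 1.7500; 1.7500 1.0625] = [6.5000 1.7500; 1.7500 3.0625]
BᵀPA = [-5.2500 -4.7500; -3.1875 -4.8125]
K = S⁻¹·BᵀPA = [-0.6234 -0.3636; -0.6846 -1.3636]
A−BK = [0.5343 0.9545; -0.6234 -1.8636]
AᵀP(A−BK) = [4.1076 8.1818; 8.1818 18.2727]
P' = Q + AᵀP(A−BK) = [10.3576 11.1818; 11.1818 22.2727]
tr(P') = 32.6303


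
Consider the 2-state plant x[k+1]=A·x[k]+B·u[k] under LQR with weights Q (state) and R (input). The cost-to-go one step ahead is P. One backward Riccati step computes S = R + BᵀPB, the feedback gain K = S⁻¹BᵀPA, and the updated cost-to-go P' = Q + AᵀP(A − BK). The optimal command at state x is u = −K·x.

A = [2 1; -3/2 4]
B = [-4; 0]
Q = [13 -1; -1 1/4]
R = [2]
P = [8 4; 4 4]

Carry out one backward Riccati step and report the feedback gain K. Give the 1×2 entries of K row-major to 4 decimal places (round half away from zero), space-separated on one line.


-0.3077 -0.7385

BᵀP = [-32.0000 -16.0000]
S = R + BᵀPB = [2] + [128.0000] = [130.0000]
BᵀPA = [-40.0000 -96.0000]
K = S⁻¹·BᵀPA = [-0.3077 -0.7385]
A−BK = [0.7692 -1.9538; -1.5000 4.0000]
AᵀP(A−BK) = [4.6923 -11.5385; -11.5385 33.1077]
P' = Q + AᵀP(A−BK) = [17.6923 -12.5385; -12.5385 33.3577]
tr(P') = 51.0500


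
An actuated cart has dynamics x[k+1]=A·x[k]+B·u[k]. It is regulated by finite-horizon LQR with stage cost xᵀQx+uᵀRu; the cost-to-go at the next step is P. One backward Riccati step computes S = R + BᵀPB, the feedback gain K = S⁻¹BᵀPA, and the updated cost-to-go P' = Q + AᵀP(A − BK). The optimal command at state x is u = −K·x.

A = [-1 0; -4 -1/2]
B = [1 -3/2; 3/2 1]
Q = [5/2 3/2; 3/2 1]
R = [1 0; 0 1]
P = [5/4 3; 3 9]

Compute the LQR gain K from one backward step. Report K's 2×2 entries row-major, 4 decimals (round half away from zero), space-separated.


-2.1168 -0.2365 -0.6441 -0.1017

BᵀP = [5.7500 16.5000; 1.1250 4.5000]
S = R + BᵀPB = [1 0; 0 1] + [30.5000 7.8750; 7.8750 2.8125] = [31.5000 7.8750; 7.8750 3.8125]
BᵀPA = [-71.7500 -8.2500; -19.1250 -2.2500]
K = S⁻¹·BᵀPA = [-2.1168 -0.2365; -0.6441 -0.1017]
A−BK = [0.1507 0.0839; -0.1808 -0.0436]
AᵀP(A−BK) = [5.0546 0.5876; 0.5876 0.0702]
P' = Q + AᵀP(A−BK) = [7.5546 2.0876; 2.0876 1.0702]
tr(P') = 8.6248


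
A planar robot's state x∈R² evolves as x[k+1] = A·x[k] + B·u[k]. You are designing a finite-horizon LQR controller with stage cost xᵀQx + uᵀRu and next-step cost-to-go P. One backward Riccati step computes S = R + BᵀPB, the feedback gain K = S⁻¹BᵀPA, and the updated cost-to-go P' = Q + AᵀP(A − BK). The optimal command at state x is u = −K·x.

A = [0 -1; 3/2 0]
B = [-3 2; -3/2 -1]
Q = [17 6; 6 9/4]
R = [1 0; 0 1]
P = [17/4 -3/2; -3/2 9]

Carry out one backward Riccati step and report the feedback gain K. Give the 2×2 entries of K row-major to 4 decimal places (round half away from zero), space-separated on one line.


BᵀP = [-10.5000 -9.0000; 10.0000 -12.0000]
S = R + BᵀPB = [1 0; 0 1] + [45.0000 -12.0000; -12.0000 32.0000] = [46.0000 -12.0000; -12.0000 33.0000]
BᵀPA = [-13.5000 10.5000; -18.0000 -10.0000]
K = S⁻¹·BᵀPA = [-0.4814 0.1648; -0.7205 -0.2431]
A−BK = [-0.0033 -0.0193; 0.0573 0.0042]
AᵀP(A−BK) = [0.7811 0.0999; 0.0999 0.0882]
P' = Q + AᵀP(A−BK) = [17.7811 6.0999; 6.0999 2.3382]
tr(P') = 20.1194

-0.4814 0.1648 -0.7205 -0.2431


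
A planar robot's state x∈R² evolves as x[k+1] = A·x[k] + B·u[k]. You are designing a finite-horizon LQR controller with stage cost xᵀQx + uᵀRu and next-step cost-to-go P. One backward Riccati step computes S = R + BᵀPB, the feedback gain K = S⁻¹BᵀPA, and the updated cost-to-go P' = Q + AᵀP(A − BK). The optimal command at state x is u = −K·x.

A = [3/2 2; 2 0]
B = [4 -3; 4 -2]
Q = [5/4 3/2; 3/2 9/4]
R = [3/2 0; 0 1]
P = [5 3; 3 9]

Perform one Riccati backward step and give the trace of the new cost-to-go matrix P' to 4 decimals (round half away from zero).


7.1588

BᵀP = [32.0000 48.0000; -21.0000 -27.0000]
S = R + BᵀPB = [3/2 0; 0 1] + [320.0000 -192.0000; -192.0000 117.0000] = [321.5000 -192.0000; -192.0000 118.0000]
BᵀPA = [144.0000 64.0000; -85.5000 -42.0000]
K = S⁻¹·BᵀPA = [0.5368 -0.4772; 0.1489 -1.1323]
A−BK = [-0.2006 0.5116; 0.1505 -0.3560]
AᵀP(A−BK) = [0.6784 -1.1030; -1.1030 2.9804]
P' = Q + AᵀP(A−BK) = [1.9284 0.3970; 0.3970 5.2304]
tr(P') = 7.1588


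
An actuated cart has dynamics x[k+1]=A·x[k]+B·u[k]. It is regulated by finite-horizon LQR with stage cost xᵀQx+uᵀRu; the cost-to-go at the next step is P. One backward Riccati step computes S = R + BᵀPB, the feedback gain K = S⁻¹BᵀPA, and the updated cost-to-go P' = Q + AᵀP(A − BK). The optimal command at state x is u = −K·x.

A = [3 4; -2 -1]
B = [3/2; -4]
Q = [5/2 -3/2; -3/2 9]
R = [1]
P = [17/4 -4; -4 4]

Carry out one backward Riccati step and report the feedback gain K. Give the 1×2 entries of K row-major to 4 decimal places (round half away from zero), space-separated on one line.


0.9067 0.9097

BᵀP = [22.3750 -22.0000]
S = R + BᵀPB = [1] + [121.5625] = [122.5625]
BᵀPA = [111.1250 111.5000]
K = S⁻¹·BᵀPA = [0.9067 0.9097]
A−BK = [1.6400 2.6354; 1.6267 2.6390]
AᵀP(A−BK) = [1.4952 1.9052; 1.9052 2.5640]
P' = Q + AᵀP(A−BK) = [3.9952 0.4052; 0.4052 11.5640]
tr(P') = 15.5592


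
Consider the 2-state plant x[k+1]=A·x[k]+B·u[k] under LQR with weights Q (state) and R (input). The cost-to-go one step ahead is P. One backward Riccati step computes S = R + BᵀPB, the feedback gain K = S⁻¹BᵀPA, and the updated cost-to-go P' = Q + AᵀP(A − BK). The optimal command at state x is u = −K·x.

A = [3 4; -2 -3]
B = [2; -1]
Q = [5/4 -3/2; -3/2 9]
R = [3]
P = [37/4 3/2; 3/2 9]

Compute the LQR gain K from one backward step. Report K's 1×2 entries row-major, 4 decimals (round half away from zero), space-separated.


1.4651 2.0000

BᵀP = [17.0000 -6.0000]
S = R + BᵀPB = [3] + [40.0000] = [43.0000]
BᵀPA = [63.0000 86.0000]
K = S⁻¹·BᵀPA = [1.4651 2.0000]
A−BK = [0.0698 0.0000; -0.5349 -1.0000]
AᵀP(A−BK) = [8.9477 13.5000; 13.5000 21.0000]
P' = Q + AᵀP(A−BK) = [10.1977 12.0000; 12.0000 30.0000]
tr(P') = 40.1977


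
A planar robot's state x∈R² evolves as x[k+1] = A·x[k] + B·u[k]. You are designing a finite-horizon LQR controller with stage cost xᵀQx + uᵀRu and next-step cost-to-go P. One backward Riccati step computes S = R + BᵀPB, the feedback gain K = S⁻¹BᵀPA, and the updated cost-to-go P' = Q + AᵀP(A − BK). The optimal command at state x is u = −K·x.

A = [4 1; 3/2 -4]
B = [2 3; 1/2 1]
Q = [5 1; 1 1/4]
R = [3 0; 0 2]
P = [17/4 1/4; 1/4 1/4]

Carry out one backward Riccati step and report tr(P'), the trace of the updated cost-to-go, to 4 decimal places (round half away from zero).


BᵀP = [8.6250 0.6250; 13.0000 1.0000]
S = R + BᵀPB = [3 0; 0 2] + [17.5625 26.5000; 26.5000 40.0000] = [20.5625 26.5000; 26.5000 42.0000]
BᵀPA = [35.4375 6.1250; 53.5000 9.0000]
K = S⁻¹·BᵀPA = [0.4376 0.1162; 0.9977 0.1410]
A−BK = [0.1317 0.3447; 0.2835 -4.1991]
AᵀP(A−BK) = [2.6778 0.2153; 0.2153 4.2696]
P' = Q + AᵀP(A−BK) = [7.6778 1.2153; 1.2153 4.5196]
tr(P') = 12.1973

12.1973


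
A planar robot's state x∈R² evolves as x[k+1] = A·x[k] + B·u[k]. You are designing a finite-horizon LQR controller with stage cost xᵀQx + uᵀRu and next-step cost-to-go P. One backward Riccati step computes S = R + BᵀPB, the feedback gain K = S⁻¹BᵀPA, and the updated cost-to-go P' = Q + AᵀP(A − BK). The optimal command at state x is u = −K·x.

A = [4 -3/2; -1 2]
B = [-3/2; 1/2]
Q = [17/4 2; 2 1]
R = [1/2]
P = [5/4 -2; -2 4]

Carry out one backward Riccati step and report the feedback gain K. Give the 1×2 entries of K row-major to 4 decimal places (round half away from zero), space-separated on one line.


BᵀP = [-2.8750 5.0000]
S = R + BᵀPB = [1/2] + [6.8125] = [7.3125]
BᵀPA = [-16.5000 14.3125]
K = S⁻¹·BᵀPA = [-2.2564 1.9573]
A−BK = [0.6154 1.4359; 0.1282 1.0214]
AᵀP(A−BK) = [2.7692 -2.2051; -2.2051 2.7991]
P' = Q + AᵀP(A−BK) = [7.0192 -0.2051; -0.2051 3.7991]
tr(P') = 10.8184

-2.2564 1.9573


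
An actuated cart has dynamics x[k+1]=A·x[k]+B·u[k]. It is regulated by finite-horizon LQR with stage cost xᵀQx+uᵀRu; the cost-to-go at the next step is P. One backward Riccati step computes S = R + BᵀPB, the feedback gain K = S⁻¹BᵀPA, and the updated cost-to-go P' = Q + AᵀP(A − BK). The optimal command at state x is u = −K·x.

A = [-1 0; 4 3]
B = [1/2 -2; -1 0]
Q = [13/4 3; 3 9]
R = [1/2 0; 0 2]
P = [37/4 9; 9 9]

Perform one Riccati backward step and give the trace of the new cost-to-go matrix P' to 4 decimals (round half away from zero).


20.9858

BᵀP = [-4.3750 -4.5000; -18.5000 -18.0000]
S = R + BᵀPB = [1/2 0; 0 2] + [2.3125 8.7500; 8.7500 37.0000] = [2.8125 8.7500; 8.7500 39.0000]
BᵀPA = [-13.6250 -13.5000; -53.5000 -54.0000]
K = S⁻¹·BᵀPA = [-1.9094 -1.6302; -0.9434 -1.0189]
A−BK = [-1.9321 -1.2226; 2.0906 1.3698]
AᵀP(A−BK) = [4.7623 4.2792; 4.2792 3.9736]
P' = Q + AᵀP(A−BK) = [8.0123 7.2792; 7.2792 12.9736]
tr(P') = 20.9858


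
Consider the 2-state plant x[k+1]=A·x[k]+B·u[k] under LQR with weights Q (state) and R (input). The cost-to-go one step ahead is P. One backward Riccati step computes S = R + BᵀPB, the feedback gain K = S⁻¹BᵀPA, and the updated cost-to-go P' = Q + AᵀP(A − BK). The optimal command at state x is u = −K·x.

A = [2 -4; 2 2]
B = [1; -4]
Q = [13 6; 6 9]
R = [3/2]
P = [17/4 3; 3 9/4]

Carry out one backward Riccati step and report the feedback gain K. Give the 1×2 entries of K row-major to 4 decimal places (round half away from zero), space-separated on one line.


BᵀP = [-7.7500 -6.0000]
S = R + BᵀPB = [3/2] + [16.2500] = [17.7500]
BᵀPA = [-27.5000 19.0000]
K = S⁻¹·BᵀPA = [-1.5493 1.0704]
A−BK = [3.5493 -5.0704; -4.1972 6.2817]
AᵀP(A−BK) = [7.3944 -7.5634; -7.5634 8.6620]
P' = Q + AᵀP(A−BK) = [20.3944 -1.5634; -1.5634 17.6620]
tr(P') = 38.0563

-1.5493 1.0704


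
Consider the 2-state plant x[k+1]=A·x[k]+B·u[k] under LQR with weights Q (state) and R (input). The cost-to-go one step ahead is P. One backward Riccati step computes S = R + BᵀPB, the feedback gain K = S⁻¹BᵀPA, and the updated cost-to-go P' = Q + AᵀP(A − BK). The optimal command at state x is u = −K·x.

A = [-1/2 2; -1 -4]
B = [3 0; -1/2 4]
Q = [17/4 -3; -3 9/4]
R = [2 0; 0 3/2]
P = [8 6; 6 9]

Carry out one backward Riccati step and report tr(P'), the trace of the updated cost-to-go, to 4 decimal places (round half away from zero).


BᵀP = [21.0000 13.5000; 24.0000 36.0000]
S = R + BᵀPB = [2 0; 0 3/2] + [56.2500 54.0000; 54.0000 144.0000] = [58.2500 54.0000; 54.0000 145.5000]
BᵀPA = [-24.0000 -12.0000; -48.0000 -96.0000]
K = S⁻¹·BᵀPA = [-0.1619 0.6184; -0.2698 -0.8893]
A−BK = [-0.0143 0.1448; -0.0017 -0.1336]
AᵀP(A−BK) = [0.1636 0.1551; 0.1551 2.0474]
P' = Q + AᵀP(A−BK) = [4.4136 -2.8449; -2.8449 4.2974]
tr(P') = 8.7109

8.7109


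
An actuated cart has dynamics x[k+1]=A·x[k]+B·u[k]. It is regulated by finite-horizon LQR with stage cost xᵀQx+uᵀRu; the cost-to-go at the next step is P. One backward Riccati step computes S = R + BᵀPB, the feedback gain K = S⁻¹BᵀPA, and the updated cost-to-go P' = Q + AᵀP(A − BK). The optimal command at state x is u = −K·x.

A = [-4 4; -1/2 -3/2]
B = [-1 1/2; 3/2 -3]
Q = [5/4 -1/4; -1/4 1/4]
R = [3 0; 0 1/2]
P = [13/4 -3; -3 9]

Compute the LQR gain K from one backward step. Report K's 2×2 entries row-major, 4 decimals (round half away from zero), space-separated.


BᵀP = [-7.7500 16.5000; 10.6250 -28.5000]
S = R + BᵀPB = [3 0; 0 1/2] + [32.5000 -53.3750; -53.3750 90.8125] = [35.5000 -53.3750; -53.3750 91.3125]
BᵀPA = [22.7500 -55.7500; -28.2500 85.2500]
K = S⁻¹·BᵀPA = [1.4502 -1.3762; 0.5383 0.1292]
A−BK = [-2.8189 2.5592; -1.0604 0.9518]
AᵀP(A−BK) = [24.4649 -22.2920; -22.2920 20.5144]
P' = Q + AᵀP(A−BK) = [25.7149 -22.5420; -22.5420 20.7644]
tr(P') = 46.4793

1.4502 -1.3762 0.5383 0.1292


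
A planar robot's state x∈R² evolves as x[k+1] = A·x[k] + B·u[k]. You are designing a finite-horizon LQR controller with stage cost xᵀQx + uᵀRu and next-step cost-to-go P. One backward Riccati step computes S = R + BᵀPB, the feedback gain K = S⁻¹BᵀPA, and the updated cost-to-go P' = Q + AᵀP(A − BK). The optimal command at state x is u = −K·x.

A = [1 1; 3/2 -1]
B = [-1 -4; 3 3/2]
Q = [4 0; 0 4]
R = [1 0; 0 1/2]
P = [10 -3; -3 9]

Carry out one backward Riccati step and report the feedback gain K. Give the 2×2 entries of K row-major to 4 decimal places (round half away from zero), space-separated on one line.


BᵀP = [-19.0000 30.0000; -44.5000 25.5000]
S = R + BᵀPB = [1 0; 0 1/2] + [109.0000 121.0000; 121.0000 216.2500] = [110.0000 121.0000; 121.0000 216.7500]
BᵀPA = [26.0000 -49.0000; -6.2500 -70.0000]
K = S⁻¹·BᵀPA = [0.6946 -0.2337; -0.4166 -0.1925]
A−BK = [0.0282 -0.0036; 0.0410 -0.0101]
AᵀP(A−BK) = [0.5854 -0.1257; -0.1257 0.0740]
P' = Q + AᵀP(A−BK) = [4.5854 -0.1257; -0.1257 4.0740]
tr(P') = 8.6594

0.6946 -0.2337 -0.4166 -0.1925


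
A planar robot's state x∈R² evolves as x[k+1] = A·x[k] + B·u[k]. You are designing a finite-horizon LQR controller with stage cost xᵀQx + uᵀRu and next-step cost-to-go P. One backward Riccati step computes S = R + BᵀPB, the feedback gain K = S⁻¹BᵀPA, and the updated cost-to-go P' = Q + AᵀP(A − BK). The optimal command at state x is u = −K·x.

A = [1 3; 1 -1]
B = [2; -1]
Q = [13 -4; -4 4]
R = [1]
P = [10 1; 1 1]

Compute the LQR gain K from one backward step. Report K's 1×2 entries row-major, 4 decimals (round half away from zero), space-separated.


BᵀP = [19.0000 1.0000]
S = R + BᵀPB = [1] + [37.0000] = [38.0000]
BᵀPA = [20.0000 56.0000]
K = S⁻¹·BᵀPA = [0.5263 1.4737]
A−BK = [-0.0526 0.0526; 1.5263 0.4737]
AᵀP(A−BK) = [2.4737 1.5263; 1.5263 2.4737]
P' = Q + AᵀP(A−BK) = [15.4737 -2.4737; -2.4737 6.4737]
tr(P') = 21.9474

0.5263 1.4737


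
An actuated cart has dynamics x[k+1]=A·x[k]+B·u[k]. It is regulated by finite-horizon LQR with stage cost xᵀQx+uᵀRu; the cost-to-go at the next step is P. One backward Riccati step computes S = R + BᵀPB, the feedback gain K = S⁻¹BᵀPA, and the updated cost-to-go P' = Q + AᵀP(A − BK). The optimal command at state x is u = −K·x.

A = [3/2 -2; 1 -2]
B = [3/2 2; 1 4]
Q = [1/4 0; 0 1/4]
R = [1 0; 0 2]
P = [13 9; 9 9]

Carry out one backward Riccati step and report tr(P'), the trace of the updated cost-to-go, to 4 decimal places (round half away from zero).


BᵀP = [28.5000 22.5000; 62.0000 54.0000]
S = R + BᵀPB = [1 0; 0 2] + [65.2500 147.0000; 147.0000 340.0000] = [66.2500 147.0000; 147.0000 342.0000]
BᵀPA = [65.2500 -102.0000; 147.0000 -232.0000]
K = S⁻¹·BᵀPA = [0.6738 -0.7439; 0.1402 -0.3586]
A−BK = [0.2089 -0.1669; -0.2346 0.1784]
AᵀP(A−BK) = [0.6738 -0.7439; -0.7439 0.9232]
P' = Q + AᵀP(A−BK) = [0.9238 -0.7439; -0.7439 1.1732]
tr(P') = 2.0970

2.0970


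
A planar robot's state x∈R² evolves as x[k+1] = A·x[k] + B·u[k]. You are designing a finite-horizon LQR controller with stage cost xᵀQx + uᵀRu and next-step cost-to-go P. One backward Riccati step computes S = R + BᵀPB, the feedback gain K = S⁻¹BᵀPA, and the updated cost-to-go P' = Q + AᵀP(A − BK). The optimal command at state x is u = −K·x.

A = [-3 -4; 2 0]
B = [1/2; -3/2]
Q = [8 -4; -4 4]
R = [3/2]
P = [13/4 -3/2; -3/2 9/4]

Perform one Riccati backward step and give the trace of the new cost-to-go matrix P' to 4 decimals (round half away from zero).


54.2484

BᵀP = [3.8750 -4.1250]
S = R + BᵀPB = [3/2] + [8.1250] = [9.6250]
BᵀPA = [-19.8750 -15.5000]
K = S⁻¹·BᵀPA = [-2.0649 -1.6104]
A−BK = [-1.9675 -3.1948; -1.0974 -2.4156]
AᵀP(A−BK) = [15.2094 18.9935; 18.9935 27.0390]
P' = Q + AᵀP(A−BK) = [23.2094 14.9935; 14.9935 31.0390]
tr(P') = 54.2484


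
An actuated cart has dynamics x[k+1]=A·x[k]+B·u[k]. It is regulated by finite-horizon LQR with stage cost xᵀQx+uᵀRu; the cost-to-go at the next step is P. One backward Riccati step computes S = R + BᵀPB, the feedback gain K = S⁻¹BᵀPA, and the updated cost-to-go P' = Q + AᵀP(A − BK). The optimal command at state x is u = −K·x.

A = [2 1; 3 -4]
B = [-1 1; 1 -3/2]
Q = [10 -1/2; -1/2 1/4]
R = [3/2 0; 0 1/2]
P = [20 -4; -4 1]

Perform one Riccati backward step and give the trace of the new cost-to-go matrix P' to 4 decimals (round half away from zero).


16.2130

BᵀP = [-24.0000 5.0000; 26.0000 -5.5000]
S = R + BᵀPB = [3/2 0; 0 1/2] + [29.0000 -31.5000; -31.5000 34.2500] = [30.5000 -31.5000; -31.5000 34.7500]
BᵀPA = [-33.0000 -44.0000; 35.5000 48.0000]
K = S⁻¹·BᵀPA = [-0.4214 -0.2514; 0.6396 1.1534]
A−BK = [0.9390 -0.4048; 4.3808 -2.0185]
AᵀP(A−BK) = [4.3882 -1.2421; -1.2421 1.5749]
P' = Q + AᵀP(A−BK) = [14.3882 -1.7421; -1.7421 1.8249]
tr(P') = 16.2130


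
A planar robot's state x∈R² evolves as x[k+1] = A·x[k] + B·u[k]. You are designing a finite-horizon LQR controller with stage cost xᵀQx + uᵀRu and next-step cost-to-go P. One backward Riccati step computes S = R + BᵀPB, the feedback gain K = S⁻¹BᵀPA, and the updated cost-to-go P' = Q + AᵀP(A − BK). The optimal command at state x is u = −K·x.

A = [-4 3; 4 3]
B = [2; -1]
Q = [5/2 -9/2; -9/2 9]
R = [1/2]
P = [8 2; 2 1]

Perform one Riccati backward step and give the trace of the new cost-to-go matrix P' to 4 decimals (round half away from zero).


BᵀP = [14.0000 3.0000]
S = R + BᵀPB = [1/2] + [25.0000] = [25.5000]
BᵀPA = [-44.0000 51.0000]
K = S⁻¹·BᵀPA = [-1.7255 2.0000]
A−BK = [-0.5490 -1.0000; 2.2745 5.0000]
AᵀP(A−BK) = [4.0784 4.0000; 4.0000 15.0000]
P' = Q + AᵀP(A−BK) = [6.5784 -0.5000; -0.5000 24.0000]
tr(P') = 30.5784

30.5784


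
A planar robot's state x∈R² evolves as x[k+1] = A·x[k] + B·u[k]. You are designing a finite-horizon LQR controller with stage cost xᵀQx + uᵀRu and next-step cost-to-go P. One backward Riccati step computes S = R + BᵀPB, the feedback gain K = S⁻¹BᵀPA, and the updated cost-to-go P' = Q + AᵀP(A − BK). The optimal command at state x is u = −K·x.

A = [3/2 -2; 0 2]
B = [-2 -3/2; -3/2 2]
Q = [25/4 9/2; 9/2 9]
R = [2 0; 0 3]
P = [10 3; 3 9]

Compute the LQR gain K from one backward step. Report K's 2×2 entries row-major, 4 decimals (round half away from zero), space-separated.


-0.4673 0.1538 -0.3345 1.0424

BᵀP = [-24.5000 -19.5000; -9.0000 13.5000]
S = R + BᵀPB = [2 0; 0 3] + [78.2500 -2.2500; -2.2500 40.5000] = [80.2500 -2.2500; -2.2500 43.5000]
BᵀPA = [-36.7500 10.0000; -13.5000 45.0000]
K = S⁻¹·BᵀPA = [-0.4673 0.1538; -0.3345 1.0424]
A−BK = [0.0636 -0.1287; -0.0320 0.1459]
AᵀP(A−BK) = [0.8099 -1.2735; -1.2735 3.5518]
P' = Q + AᵀP(A−BK) = [7.0599 3.2265; 3.2265 12.5518]
tr(P') = 19.6117


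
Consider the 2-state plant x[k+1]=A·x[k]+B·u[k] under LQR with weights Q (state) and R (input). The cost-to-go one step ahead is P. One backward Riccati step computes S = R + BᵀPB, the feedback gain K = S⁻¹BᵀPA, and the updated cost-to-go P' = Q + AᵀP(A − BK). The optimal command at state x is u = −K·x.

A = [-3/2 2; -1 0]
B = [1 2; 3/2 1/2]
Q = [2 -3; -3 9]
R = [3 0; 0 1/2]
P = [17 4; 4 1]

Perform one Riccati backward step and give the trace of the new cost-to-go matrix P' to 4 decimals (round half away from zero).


11.7609

BᵀP = [23.0000 5.5000; 36.0000 8.5000]
S = R + BᵀPB = [3 0; 0 1/2] + [31.2500 48.7500; 48.7500 76.2500] = [34.2500 48.7500; 48.7500 76.7500]
BᵀPA = [-40.0000 46.0000; -62.5000 72.0000]
K = S⁻¹·BᵀPA = [-0.0917 0.0813; -0.7561 0.8865]
A−BK = [0.1039 0.1458; -0.4844 -0.5652]
AᵀP(A−BK) = [0.3266 -0.3436; -0.3436 0.4343]
P' = Q + AᵀP(A−BK) = [2.3266 -3.3436; -3.3436 9.4343]
tr(P') = 11.7609


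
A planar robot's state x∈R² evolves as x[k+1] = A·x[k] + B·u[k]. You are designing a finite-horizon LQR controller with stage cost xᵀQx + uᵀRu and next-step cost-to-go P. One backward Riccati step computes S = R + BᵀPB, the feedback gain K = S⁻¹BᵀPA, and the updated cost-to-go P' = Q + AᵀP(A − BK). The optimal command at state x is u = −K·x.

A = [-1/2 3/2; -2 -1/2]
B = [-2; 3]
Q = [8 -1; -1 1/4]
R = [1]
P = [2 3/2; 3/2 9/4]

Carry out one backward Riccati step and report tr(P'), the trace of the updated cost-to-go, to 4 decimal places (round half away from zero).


18.1111

BᵀP = [0.5000 3.7500]
S = R + BᵀPB = [1] + [10.2500] = [11.2500]
BᵀPA = [-7.7500 -1.1250]
K = S⁻¹·BᵀPA = [-0.6889 -0.1000]
A−BK = [-1.8778 1.3000; 0.0667 -0.2000]
AᵀP(A−BK) = [7.1611 -4.1500; -4.1500 2.7000]
P' = Q + AᵀP(A−BK) = [15.1611 -5.1500; -5.1500 2.9500]
tr(P') = 18.1111


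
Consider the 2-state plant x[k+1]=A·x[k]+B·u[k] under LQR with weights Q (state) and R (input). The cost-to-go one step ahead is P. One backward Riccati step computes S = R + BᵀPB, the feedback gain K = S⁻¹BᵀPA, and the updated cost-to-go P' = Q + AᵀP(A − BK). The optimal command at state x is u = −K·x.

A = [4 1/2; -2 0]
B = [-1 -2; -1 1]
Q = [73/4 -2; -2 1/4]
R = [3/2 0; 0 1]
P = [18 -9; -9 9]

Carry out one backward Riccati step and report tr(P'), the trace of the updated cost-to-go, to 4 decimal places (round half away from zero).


BᵀP = [-9.0000 0.0000; -45.0000 27.0000]
S = R + BᵀPB = [3/2 0; 0 1] + [9.0000 18.0000; 18.0000 117.0000] = [10.5000 18.0000; 18.0000 118.0000]
BᵀPA = [-36.0000 -4.5000; -234.0000 -22.5000]
K = S⁻¹·BᵀPA = [-0.0393 -0.1377; -1.9770 -0.1697]
A−BK = [0.0066 0.0230; -0.0623 0.0320]
AᵀP(A−BK) = [3.9541 0.3393; 0.3393 0.0627]
P' = Q + AᵀP(A−BK) = [22.2041 -1.6607; -1.6607 0.3127]
tr(P') = 22.5168

22.5168


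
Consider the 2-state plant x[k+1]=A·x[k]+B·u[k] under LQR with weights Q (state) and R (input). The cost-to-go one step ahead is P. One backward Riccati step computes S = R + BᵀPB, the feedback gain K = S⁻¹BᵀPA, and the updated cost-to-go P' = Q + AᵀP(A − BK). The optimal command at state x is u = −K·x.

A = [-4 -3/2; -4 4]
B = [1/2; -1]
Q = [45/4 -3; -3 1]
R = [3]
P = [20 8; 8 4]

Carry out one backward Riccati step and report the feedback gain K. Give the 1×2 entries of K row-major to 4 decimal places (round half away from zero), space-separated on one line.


BᵀP = [2.0000 0.0000]
S = R + BᵀPB = [3] + [1.0000] = [4.0000]
BᵀPA = [-8.0000 -3.0000]
K = S⁻¹·BᵀPA = [-2.0000 -0.7500]
A−BK = [-3.0000 -1.1250; -6.0000 3.2500]
AᵀP(A−BK) = [624.0000 -30.0000; -30.0000 10.7500]
P' = Q + AᵀP(A−BK) = [635.2500 -33.0000; -33.0000 11.7500]
tr(P') = 647.0000

-2.0000 -0.7500


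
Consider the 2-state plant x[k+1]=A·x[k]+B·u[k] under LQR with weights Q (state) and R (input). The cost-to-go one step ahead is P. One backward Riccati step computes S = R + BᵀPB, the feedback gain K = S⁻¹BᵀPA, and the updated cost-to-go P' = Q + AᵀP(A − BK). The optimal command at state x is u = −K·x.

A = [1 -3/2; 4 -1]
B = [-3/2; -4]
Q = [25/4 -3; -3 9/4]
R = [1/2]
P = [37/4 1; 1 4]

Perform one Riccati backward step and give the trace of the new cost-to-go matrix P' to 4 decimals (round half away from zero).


18.0315

BᵀP = [-17.8750 -17.5000]
S = R + BᵀPB = [1/2] + [96.8125] = [97.3125]
BᵀPA = [-87.8750 44.3125]
K = S⁻¹·BᵀPA = [-0.9030 0.4554]
A−BK = [-0.3545 -0.8170; 0.3879 0.8215]
AᵀP(A−BK) = [1.8972 3.1400; 3.1400 7.6342]
P' = Q + AᵀP(A−BK) = [8.1472 0.1400; 0.1400 9.8842]
tr(P') = 18.0315
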